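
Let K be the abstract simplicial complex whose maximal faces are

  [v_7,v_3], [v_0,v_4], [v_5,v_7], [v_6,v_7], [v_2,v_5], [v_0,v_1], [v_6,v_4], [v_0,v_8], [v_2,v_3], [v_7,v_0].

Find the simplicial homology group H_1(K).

H_1 ≅ Z^2.

Fix the vertex order v_0 < v_1 < v_2 < v_3 < v_4 < v_5 < v_6 < v_7 < v_8 and write every simplex with vertices in increasing order. Then dim K = 1 and the simplices of K are:

  0-simplices (9): [v_0], [v_1], [v_2], [v_3], [v_4], [v_5], [v_6], [v_7], [v_8]
  1-simplices (10): [v_0,v_1], [v_0,v_4], [v_0,v_7], [v_0,v_8], [v_2,v_3], [v_2,v_5], [v_3,v_7], [v_4,v_6], [v_5,v_7], [v_6,v_7]

giving chain groups C_0 ≅ Z^9, C_1 ≅ Z^10.

∂_1: C_1 → C_0 maps an edge to its endpoints' difference, ∂[p,q] = q − p.
This gives a 9×10 integer matrix of rank 8; reducing to Smith normal form yields diagonal entries (1,1,1,1,1,1,1,1).

From H_k ≅ ker(∂_k) / im(∂_{k+1}) we obtain:

  H_1: rank ker ∂_1 − rank ∂_2 = (10 − 8) − 0 = 2, and there is no ∂_2, so H_1 = Z^2.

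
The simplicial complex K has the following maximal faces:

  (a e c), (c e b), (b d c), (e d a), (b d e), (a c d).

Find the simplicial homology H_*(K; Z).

H_0 ≅ Z,  H_1 = 0,  H_2 ≅ Z.

Fix the vertex order a < b < c < d < e and write every simplex with vertices in increasing order. Then dim K = 2 and the simplices of K are:

  0-simplices (5): a, b, c, d, e
  1-simplices (9): ac, ad, ae, bc, bd, be, cd, ce, de
  2-simplices (6): acd, ace, ade, bcd, bce, bde

giving chain groups C_0 ≅ Z^5, C_1 ≅ Z^9, C_2 ≅ Z^6.

Boundary ∂_1: C_1 → C_0 sends each edge [p,q] (with p < q) to q − p. For instance
  ∂ae = e − a.
The 5×9 boundary matrix has rank 4 and Smith normal form diag(1,1,1,1).

Boundary ∂_2: C_2 → C_1 maps a triangle to the signed sum of its edges. For instance
  ∂bcd = cd − bd + bc,
  ∂acd = cd − ad + ac.
As a 9×6 matrix over Z this has rank 5, with invariant factors (1,1,1,1,1).

Reading off H_k = ker ∂_k / im ∂_{k+1}:

  H_0: rank C_0 − rank ∂_1 = 5 − 4 = 1, and the invariant factors of ∂_1 are all 1, so H_0 ≅ Z.
  H_1: rank ker ∂_1 − rank ∂_2 = (9 − 4) − 5 = 0, and the invariant factors of ∂_2 are all 1, so H_1 ≅ 0.
  H_2: rank ker ∂_2 − rank ∂_3 = (6 − 5) − 0 = 1, and there is no ∂_3, so H_2 ≅ Z.

As a check, the Euler characteristic is 5 − 9 + 6 = 2, which agrees with 1 − 0 + 1 = 2.
(K is a triangulation of the 2-sphere S^2.)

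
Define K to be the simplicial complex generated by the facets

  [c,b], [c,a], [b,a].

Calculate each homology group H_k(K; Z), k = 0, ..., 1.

H_0 ≅ Z,  H_1 ≅ Z.

We work with the vertex ordering a < b < c. The simplices of K, each written with vertices in increasing order, are:

  0-simplices (3): a, b, c
  1-simplices (3): ab, ac, bc

Hence C_0 ≅ Z^3, C_1 ≅ Z^3.

∂_1: C_1 → C_0 sends each edge [p,q] (with p < q) to q − p. For instance
  ∂bc = c − b.
This gives a 3×3 integer matrix of rank 2; reducing to Smith normal form yields diagonal entries (1,1).

Computing H_k = (kernel of ∂_k) / (image of ∂_{k+1}):

  H_0: rank C_0 − rank ∂_1 = 3 − 2 = 1, and the invariant factors of ∂_1 are all 1, so H_0 = Z.
  H_1: rank ker ∂_1 − rank ∂_2 = (3 − 2) − 0 = 1, and there is no ∂_2, so H_1 = Z.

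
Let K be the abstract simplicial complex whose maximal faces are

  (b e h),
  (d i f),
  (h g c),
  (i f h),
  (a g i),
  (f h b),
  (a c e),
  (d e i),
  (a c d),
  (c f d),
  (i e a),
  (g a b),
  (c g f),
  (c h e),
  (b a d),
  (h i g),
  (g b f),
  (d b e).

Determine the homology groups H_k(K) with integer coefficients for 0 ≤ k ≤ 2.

H_0 = Z,  H_1 = Z ⊕ Z_2,  H_2 = 0.

Take the total order a < b < c < d < e < f < g < h < i on the vertex set. Then K (dimension 2) consists of the simplices:

  0-simplices (9): a, b, c, d, e, f, g, h, i
  1-simplices (27): ab, ac, ad, ae, ag, ai, bd, be, bf, bg, bh, cd, ce, cf, cg, ch, de, df, di, eh, ei, fg, fh, fi, gh, gi, hi
  2-simplices (18): abd, abg, acd, ace, aei, agi, bde, beh, bfg, bfh, cdf, ceh, cfg, cgh, dei, dfi, fhi, ghi

giving chain groups C_0 ≅ Z^9, C_1 ≅ Z^27, C_2 ≅ Z^18.

Boundary ∂_1: C_1 → C_0 maps an edge to its endpoints' difference, ∂[p,q] = q − p.
The 9×27 boundary matrix has rank 8 and Smith normal form diag(1,1,1,1,1,1,1,1).

Boundary ∂_2: C_2 → C_1 acts by ∂[p,q,r] = [q,r] − [p,r] + [p,q]. For instance
  ∂aei = ei − ai + ae,
  ∂beh = eh − bh + be.
The 27×18 boundary matrix has rank 18 and Smith normal form diag(1,1,1,1,1,1,1,1,1,1,1,1,1,1,1,1,1,2).

Now H_k = ker ∂_k / im ∂_{k+1}, so:

  H_0: rank C_0 − rank ∂_1 = 9 − 8 = 1, and the invariant factors of ∂_1 are all 1, so H_0 = Z.
  H_1: rank ker ∂_1 − rank ∂_2 = (27 − 8) − 18 = 1, and ∂_2 has invariant factor 2 > 1, so H_1 = Z ⊕ Z_2.
  H_2: rank ker ∂_2 − rank ∂_3 = (18 − 18) − 0 = 0, and there is no ∂_3, so H_2 = 0.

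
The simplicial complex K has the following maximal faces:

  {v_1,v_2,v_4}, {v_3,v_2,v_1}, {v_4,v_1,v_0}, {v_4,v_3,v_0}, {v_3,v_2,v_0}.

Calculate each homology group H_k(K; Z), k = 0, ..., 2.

Take the total order v_0 < v_1 < v_2 < v_3 < v_4 on the vertex set. Then K (dimension 2) consists of the simplices:

  0-simplices (5): [v_0], [v_1], [v_2], [v_3], [v_4]
  1-simplices (10): [v_0,v_1], [v_0,v_2], [v_0,v_3], [v_0,v_4], [v_1,v_2], [v_1,v_3], [v_1,v_4], [v_2,v_3], [v_2,v_4], [v_3,v_4]
  2-simplices (5): [v_0,v_1,v_4], [v_0,v_2,v_3], [v_0,v_3,v_4], [v_1,v_2,v_3], [v_1,v_2,v_4]

so the chain groups are C_0 ≅ Z^5, C_1 ≅ Z^10, C_2 ≅ Z^5.

Boundary ∂_1: C_1 → C_0 sends each edge [p,q] (with p < q) to q − p. For instance
  ∂[v_2,v_4] = [v_4] − [v_2].
This gives a 5×10 integer matrix of rank 4; reducing to Smith normal form yields diagonal entries (1,1,1,1).

Boundary ∂_2: C_2 → C_1 acts by ∂[p,q,r] = [q,r] − [p,r] + [p,q]. For instance
  ∂[v_1,v_2,v_4] = [v_2,v_4] − [v_1,v_4] + [v_1,v_2],
  ∂[v_0,v_1,v_4] = [v_1,v_4] − [v_0,v_4] + [v_0,v_1].
As a 10×5 matrix over Z this has rank 5, with invariant factors (1,1,1,1,1).

Reading off H_k = ker ∂_k / im ∂_{k+1}:

  H_0: rank C_0 − rank ∂_1 = 5 − 4 = 1, and the invariant factors of ∂_1 are all 1, so H_0 ≅ Z.
  H_1: rank ker ∂_1 − rank ∂_2 = (10 − 4) − 5 = 1, and the invariant factors of ∂_2 are all 1, so H_1 ≅ Z.
  H_2: rank ker ∂_2 − rank ∂_3 = (5 − 5) − 0 = 0, and there is no ∂_3, so H_2 ≅ 0.

H_0 = Z,  H_1 = Z,  H_2 = 0.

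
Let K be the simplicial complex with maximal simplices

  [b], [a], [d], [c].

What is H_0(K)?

Fix the vertex order a < b < c < d and write every simplex with vertices in increasing order. Then dim K = 0 and the simplices of K are:

  0-simplices (4): a, b, c, d

giving chain groups C_0 ≅ Z^4.

Now H_k = ker ∂_k / im ∂_{k+1}, so:

  H_0: rank C_0 − rank ∂_1 = 4 − 0 = 4, and there is no ∂_1, so H_0 ≅ Z^4.

(K is a triangulation of a set of 4 points.)

H_0 ≅ Z^4.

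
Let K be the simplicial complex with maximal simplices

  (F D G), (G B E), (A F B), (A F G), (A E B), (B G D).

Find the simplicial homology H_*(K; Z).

H_0 = Z,  H_1 = Z,  H_2 = 0.

K has 6 vertices, 12 edges, 6 triangles.
rank ∂_0 = 0, rank ∂_1 = 5 ⇒ b_0 = 6 − 0 − 5 = 1; all invariant factors of ∂_1 are 1 so no torsion. So H_0 = Z.
rank ∂_1 = 5, rank ∂_2 = 6 ⇒ b_1 = 12 − 5 − 6 = 1; all invariant factors of ∂_2 are 1 so no torsion. So H_1 = Z.
rank ∂_2 = 6, rank ∂_3 = 0 ⇒ b_2 = 6 − 6 − 0 = 0. So H_2 = 0.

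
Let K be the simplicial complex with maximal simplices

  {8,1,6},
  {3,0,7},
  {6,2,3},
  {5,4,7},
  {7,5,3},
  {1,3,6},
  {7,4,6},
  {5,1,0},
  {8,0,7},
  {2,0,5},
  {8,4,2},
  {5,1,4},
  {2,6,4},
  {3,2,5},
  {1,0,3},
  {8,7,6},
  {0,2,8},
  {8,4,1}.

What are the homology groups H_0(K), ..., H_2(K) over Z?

H_0 ≅ Z,  H_1 ≅ Z ⊕ Z_2,  H_2 = 0.

Order the vertices as 0 < 1 < 2 < 3 < 4 < 5 < 6 < 7 < 8. Listing each simplex with vertices in this order, K has dimension 2 with simplices:

  0-simplices (9): [0], [1], [2], [3], [4], [5], [6], [7], [8]
  1-simplices (27): (27 of them)
  2-simplices (18): [0,1,3], [0,1,5], [0,2,5], [0,2,8], [0,3,7], [0,7,8], [1,3,6], [1,4,5], [1,4,8], [1,6,8], [2,3,5], [2,3,6], [2,4,6], [2,4,8], [3,5,7], [4,5,7], [4,6,7], [6,7,8]

so the chain groups are C_0 ≅ Z^9, C_1 ≅ Z^27, C_2 ≅ Z^18.

Boundary ∂_1: C_1 → C_0 is given by ∂[p,q] = [q] − [p]. For instance
  ∂[1,3] = [3] − [1].
As a 9×27 matrix over Z this has rank 8, with invariant factors (1,1,1,1,1,1,1,1).

The boundary map ∂_2: C_2 → C_1 maps a triangle to the signed sum of its edges. For instance
  ∂[0,1,3] = [1,3] − [0,3] + [0,1],
  ∂[3,5,7] = [5,7] − [3,7] + [3,5].
The 27×18 boundary matrix has rank 18 and Smith normal form diag(1,1,1,1,1,1,1,1,1,1,1,1,1,1,1,1,1,2).

Now H_k = ker ∂_k / im ∂_{k+1}, so:

  H_0: rank C_0 − rank ∂_1 = 9 − 8 = 1, and the invariant factors of ∂_1 are all 1, so H_0 = Z.
  H_1: rank ker ∂_1 − rank ∂_2 = (27 − 8) − 18 = 1, and ∂_2 has invariant factor 2 > 1, so H_1 = Z ⊕ Z_2.
  H_2: rank ker ∂_2 − rank ∂_3 = (18 − 18) − 0 = 0, and there is no ∂_3, so H_2 = 0.

As a check, the Euler characteristic is 9 − 27 + 18 = 0, which agrees with 1 − 1 + 0 = 0.
(K is a triangulation of the Klein bottle.)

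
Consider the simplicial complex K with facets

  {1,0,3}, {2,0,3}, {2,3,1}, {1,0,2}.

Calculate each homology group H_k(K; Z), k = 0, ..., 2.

Order the vertices as 0 < 1 < 2 < 3. Listing each simplex with vertices in this order, K has dimension 2 with simplices:

  0-simplices (4): [0], [1], [2], [3]
  1-simplices (6): [0,1], [0,2], [0,3], [1,2], [1,3], [2,3]
  2-simplices (4): [0,1,2], [0,1,3], [0,2,3], [1,2,3]

giving chain groups C_0 ≅ Z^4, C_1 ≅ Z^6, C_2 ≅ Z^4.

∂_1: C_1 → C_0 is given by ∂[p,q] = [q] − [p]. For instance
  ∂[1,2] = [2] − [1].
The 4×6 boundary matrix has rank 3 and Smith normal form diag(1,1,1).

Boundary ∂_2: C_2 → C_1 maps a triangle to the signed sum of its edges. For instance
  ∂[0,2,3] = [2,3] − [0,3] + [0,2],
  ∂[1,2,3] = [2,3] − [1,3] + [1,2].
This gives a 6×4 integer matrix of rank 3; reducing to Smith normal form yields diagonal entries (1,1,1).

Reading off H_k = ker ∂_k / im ∂_{k+1}:

  H_0: rank C_0 − rank ∂_1 = 4 − 3 = 1, and the invariant factors of ∂_1 are all 1, so H_0 = Z.
  H_1: rank ker ∂_1 − rank ∂_2 = (6 − 3) − 3 = 0, and the invariant factors of ∂_2 are all 1, so H_1 = 0.
  H_2: rank ker ∂_2 − rank ∂_3 = (4 − 3) − 0 = 1, and there is no ∂_3, so H_2 = Z.

H_0 ≅ Z,  H_1 = 0,  H_2 ≅ Z.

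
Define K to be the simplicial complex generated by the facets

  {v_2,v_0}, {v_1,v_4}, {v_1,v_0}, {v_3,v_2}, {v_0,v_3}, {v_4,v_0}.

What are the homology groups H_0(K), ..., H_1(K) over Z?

K has 5 vertices, 6 edges.
rank ∂_0 = 0, rank ∂_1 = 4 ⇒ b_0 = 5 − 0 − 4 = 1; all invariant factors of ∂_1 are 1 so no torsion. So H_0 ≅ Z.
rank ∂_1 = 4, rank ∂_2 = 0 ⇒ b_1 = 6 − 4 − 0 = 2. So H_1 ≅ Z^2.

H_0 = Z,  H_1 = Z^2.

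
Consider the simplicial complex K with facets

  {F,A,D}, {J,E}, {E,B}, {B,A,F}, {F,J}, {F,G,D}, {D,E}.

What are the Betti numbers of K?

Order the vertices as A < B < D < E < F < G < J. Listing each simplex with vertices in this order, K has dimension 2 with simplices:

  0-simplices (7): A, B, D, E, F, G, J
  1-simplices (11): AB, AD, AF, BE, BF, DE, DF, DG, EJ, FG, FJ
  2-simplices (3): ABF, ADF, DFG

so the chain groups are C_0 ≅ Z^7, C_1 ≅ Z^11, C_2 ≅ Z^3.

The boundary map ∂_1: C_1 → C_0 is given by ∂[p,q] = [q] − [p].
The resulting 7×11 matrix has rank 6, and its Smith normal form has invariant factors (1,1,1,1,1,1).

∂_2: C_2 → C_1 acts by ∂[p,q,r] = [q,r] − [p,r] + [p,q]. For instance
  ∂ABF = BF − AF + AB,
  ∂DFG = FG − DG + DF.
This gives a 11×3 integer matrix of rank 3; reducing to Smith normal form yields diagonal entries (1,1,1).

Reading off H_k = ker ∂_k / im ∂_{k+1}:

  H_0: rank C_0 − rank ∂_1 = 7 − 6 = 1, and the invariant factors of ∂_1 are all 1, so H_0 ≅ Z.
  H_1: rank ker ∂_1 − rank ∂_2 = (11 − 6) − 3 = 2, and the invariant factors of ∂_2 are all 1, so H_1 ≅ Z^2.
  H_2: rank ker ∂_2 − rank ∂_3 = (3 − 3) − 0 = 0, and there is no ∂_3, so H_2 ≅ 0.

Hence the Betti numbers are b_0 = 1, b_1 = 2, b_2 = 0.

b_0 = 1, b_1 = 2, b_2 = 0.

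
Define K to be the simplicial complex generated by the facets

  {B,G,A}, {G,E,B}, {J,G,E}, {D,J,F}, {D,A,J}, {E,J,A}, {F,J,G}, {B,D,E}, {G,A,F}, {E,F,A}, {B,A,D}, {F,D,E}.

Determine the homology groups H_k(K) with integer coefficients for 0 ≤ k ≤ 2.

H_0 = Z,  H_1 = Z/2,  H_2 = 0.

Order the vertices as A < B < D < E < F < G < J. Listing each simplex with vertices in this order, K has dimension 2 with simplices:

  0-simplices (7): A, B, D, E, F, G, J
  1-simplices (18): AB, AD, AE, AF, AG, AJ, BD, BE, BG, DE, DF, DJ, EF, EG, EJ, FG, FJ, GJ
  2-simplices (12): ABD, ABG, ADJ, AEF, AEJ, AFG, BDE, BEG, DEF, DFJ, EGJ, FGJ

giving chain groups C_0 ≅ Z^7, C_1 ≅ Z^18, C_2 ≅ Z^12.

∂_1: C_1 → C_0 maps an edge to its endpoints' difference, ∂[p,q] = q − p. For instance
  ∂BG = G − B.
This gives a 7×18 integer matrix of rank 6; reducing to Smith normal form yields diagonal entries (1,1,1,1,1,1).

Boundary ∂_2: C_2 → C_1 acts by ∂[p,q,r] = [q,r] − [p,r] + [p,q]. For instance
  ∂AEJ = EJ − AJ + AE,
  ∂AEF = EF − AF + AE.
This gives a 18×12 integer matrix of rank 12; reducing to Smith normal form yields diagonal entries (1,1,1,1,1,1,1,1,1,1,1,2).

Reading off H_k = ker ∂_k / im ∂_{k+1}:

  H_0: rank C_0 − rank ∂_1 = 7 − 6 = 1, and the invariant factors of ∂_1 are all 1, so H_0 ≅ Z.
  H_1: rank ker ∂_1 − rank ∂_2 = (18 − 6) − 12 = 0, and ∂_2 has invariant factor 2 > 1, so H_1 ≅ Z/2.
  H_2: rank ker ∂_2 − rank ∂_3 = (12 − 12) − 0 = 0, and there is no ∂_3, so H_2 ≅ 0.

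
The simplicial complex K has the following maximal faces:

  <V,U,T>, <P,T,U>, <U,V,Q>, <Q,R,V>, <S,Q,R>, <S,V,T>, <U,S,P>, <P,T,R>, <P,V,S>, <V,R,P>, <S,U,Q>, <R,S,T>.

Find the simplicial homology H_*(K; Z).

H_0 = Z,  H_1 = Z/2,  H_2 = 0.

K has 7 vertices, 18 edges, 12 triangles.
rank ∂_0 = 0, rank ∂_1 = 6 ⇒ b_0 = 7 − 0 − 6 = 1; all invariant factors of ∂_1 are 1 so no torsion. So H_0 = Z.
rank ∂_1 = 6, rank ∂_2 = 12 ⇒ b_1 = 18 − 6 − 12 = 0; ∂_2 has invariant factor(s) [2] giving torsion. So H_1 = Z/2.
rank ∂_2 = 12, rank ∂_3 = 0 ⇒ b_2 = 12 − 12 − 0 = 0. So H_2 = 0.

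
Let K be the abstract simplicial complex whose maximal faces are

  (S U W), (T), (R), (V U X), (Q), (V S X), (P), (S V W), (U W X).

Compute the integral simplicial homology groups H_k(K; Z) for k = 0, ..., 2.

H_0 = Z^5,  H_1 = Z,  H_2 = 0.

Take the total order P < Q < R < S < T < U < V < W < X on the vertex set. Then K (dimension 2) consists of the simplices:

  0-simplices (9): P, Q, R, S, T, U, V, W, X
  1-simplices (10): SU, SV, SW, SX, UV, UW, UX, VW, VX, WX
  2-simplices (5): SUW, SVW, SVX, UVX, UWX

Hence C_0 ≅ Z^9, C_1 ≅ Z^10, C_2 ≅ Z^5.

The boundary map ∂_1: C_1 → C_0 maps an edge to its endpoints' difference, ∂[p,q] = q − p. For instance
  ∂WX = X − W.
The resulting 9×10 matrix has rank 4, and its Smith normal form has invariant factors (1,1,1,1).

Boundary ∂_2: C_2 → C_1 sends each 2-simplex [p,q,r] to [q,r] − [p,r] + [p,q]. For instance
  ∂SVW = VW − SW + SV,
  ∂SUW = UW − SW + SU.
This gives a 10×5 integer matrix of rank 5; reducing to Smith normal form yields diagonal entries (1,1,1,1,1).

Reading off H_k = ker ∂_k / im ∂_{k+1}:

  H_0: rank C_0 − rank ∂_1 = 9 − 4 = 5, and the invariant factors of ∂_1 are all 1, so H_0 = Z^5.
  H_1: rank ker ∂_1 − rank ∂_2 = (10 − 4) − 5 = 1, and the invariant factors of ∂_2 are all 1, so H_1 = Z.
  H_2: rank ker ∂_2 − rank ∂_3 = (5 − 5) − 0 = 0, and there is no ∂_3, so H_2 = 0.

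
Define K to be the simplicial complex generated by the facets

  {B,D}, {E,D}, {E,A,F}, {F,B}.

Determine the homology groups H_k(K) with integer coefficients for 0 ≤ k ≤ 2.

We work with the vertex ordering A < B < D < E < F. The simplices of K, each written with vertices in increasing order, are:

  0-simplices (5): A, B, D, E, F
  1-simplices (6): AE, AF, BD, BF, DE, EF
  2-simplices (1): AEF

giving chain groups C_0 ≅ Z^5, C_1 ≅ Z^6, C_2 ≅ Z^1.

The boundary map ∂_1: C_1 → C_0 sends each edge [p,q] (with p < q) to q − p. For instance
  ∂BF = F − B.
The resulting 5×6 matrix has rank 4, and its Smith normal form has invariant factors (1,1,1,1).

The boundary map ∂_2: C_2 → C_1 sends each 2-simplex [p,q,r] to [q,r] − [p,r] + [p,q]. For instance
  ∂AEF = EF − AF + AE.
The resulting 6×1 matrix has rank 1, and its Smith normal form has invariant factors (1).

Computing H_k = (kernel of ∂_k) / (image of ∂_{k+1}):

  H_0: rank C_0 − rank ∂_1 = 5 − 4 = 1, and the invariant factors of ∂_1 are all 1, so H_0 = Z.
  H_1: rank ker ∂_1 − rank ∂_2 = (6 − 4) − 1 = 1, and the invariant factors of ∂_2 are all 1, so H_1 = Z.
  H_2: rank ker ∂_2 − rank ∂_3 = (1 − 1) − 0 = 0, and there is no ∂_3, so H_2 = 0.

H_0 = Z,  H_1 = Z,  H_2 = 0.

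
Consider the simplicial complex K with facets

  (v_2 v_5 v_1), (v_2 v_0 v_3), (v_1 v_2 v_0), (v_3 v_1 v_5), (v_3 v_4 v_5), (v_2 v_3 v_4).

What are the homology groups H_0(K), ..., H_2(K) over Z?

We work with the vertex ordering v_0 < v_1 < v_2 < v_3 < v_4 < v_5. The simplices of K, each written with vertices in increasing order, are:

  0-simplices (6): [v_0], [v_1], [v_2], [v_3], [v_4], [v_5]
  1-simplices (12): [v_0,v_1], [v_0,v_2], [v_0,v_3], [v_1,v_2], [v_1,v_3], [v_1,v_5], [v_2,v_3], [v_2,v_4], [v_2,v_5], [v_3,v_4], [v_3,v_5], [v_4,v_5]
  2-simplices (6): [v_0,v_1,v_2], [v_0,v_2,v_3], [v_1,v_2,v_5], [v_1,v_3,v_5], [v_2,v_3,v_4], [v_3,v_4,v_5]

Hence C_0 ≅ Z^6, C_1 ≅ Z^12, C_2 ≅ Z^6.

The boundary map ∂_1: C_1 → C_0 sends each edge [p,q] (with p < q) to q − p.
As a 6×12 matrix over Z this has rank 5, with invariant factors (1,1,1,1,1).

∂_2: C_2 → C_1 maps a triangle to the signed sum of its edges. For instance
  ∂[v_0,v_2,v_3] = [v_2,v_3] − [v_0,v_3] + [v_0,v_2],
  ∂[v_1,v_3,v_5] = [v_3,v_5] − [v_1,v_5] + [v_1,v_3].
This gives a 12×6 integer matrix of rank 6; reducing to Smith normal form yields diagonal entries (1,1,1,1,1,1).

Now H_k = ker ∂_k / im ∂_{k+1}, so:

  H_0: rank C_0 − rank ∂_1 = 6 − 5 = 1, and the invariant factors of ∂_1 are all 1, so H_0 = Z.
  H_1: rank ker ∂_1 − rank ∂_2 = (12 − 5) − 6 = 1, and the invariant factors of ∂_2 are all 1, so H_1 = Z.
  H_2: rank ker ∂_2 − rank ∂_3 = (6 − 6) − 0 = 0, and there is no ∂_3, so H_2 = 0.

As a check, the Euler characteristic is 6 − 12 + 6 = 0, which agrees with 1 − 1 + 0 = 0.

H_0 = Z,  H_1 = Z,  H_2 = 0.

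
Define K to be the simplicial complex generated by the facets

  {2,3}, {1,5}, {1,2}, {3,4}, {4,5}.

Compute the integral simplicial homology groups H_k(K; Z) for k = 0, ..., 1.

Order the vertices as 1 < 2 < 3 < 4 < 5. Listing each simplex with vertices in this order, K has dimension 1 with simplices:

  0-simplices (5): [1], [2], [3], [4], [5]
  1-simplices (5): [1,2], [1,5], [2,3], [3,4], [4,5]

Hence C_0 ≅ Z^5, C_1 ≅ Z^5.

∂_1: C_1 → C_0 sends each edge [p,q] (with p < q) to q − p. For instance
  ∂[2,3] = [3] − [2].
The resulting 5×5 matrix has rank 4, and its Smith normal form has invariant factors (1,1,1,1).

Now H_k = ker ∂_k / im ∂_{k+1}, so:

  H_0: rank C_0 − rank ∂_1 = 5 − 4 = 1, and the invariant factors of ∂_1 are all 1, so H_0 ≅ Z.
  H_1: rank ker ∂_1 − rank ∂_2 = (5 − 4) − 0 = 1, and there is no ∂_2, so H_1 ≅ Z.

As a check, the Euler characteristic is 5 − 5 = 0, which agrees with 1 − 1 = 0.
(K is a triangulation of the circle S^1.)

H_0 = Z,  H_1 = Z.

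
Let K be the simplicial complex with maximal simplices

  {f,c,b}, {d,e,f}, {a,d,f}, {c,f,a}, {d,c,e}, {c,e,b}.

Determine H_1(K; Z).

H_1 ≅ Z.

Order the vertices as a < b < c < d < e < f. Listing each simplex with vertices in this order, K has dimension 2 with simplices:

  0-simplices (6): a, b, c, d, e, f
  1-simplices (12): ac, ad, af, bc, be, bf, cd, ce, cf, de, df, ef
  2-simplices (6): acf, adf, bce, bcf, cde, def

giving chain groups C_0 ≅ Z^6, C_1 ≅ Z^12, C_2 ≅ Z^6.

∂_1: C_1 → C_0 sends each edge [p,q] (with p < q) to q − p. For instance
  ∂df = f − d.
As a 6×12 matrix over Z this has rank 5, with invariant factors (1,1,1,1,1).

∂_2: C_2 → C_1 acts by ∂[p,q,r] = [q,r] − [p,r] + [p,q]. For instance
  ∂acf = cf − af + ac,
  ∂bce = ce − be + bc.
This gives a 12×6 integer matrix of rank 6; reducing to Smith normal form yields diagonal entries (1,1,1,1,1,1).

From H_k ≅ ker(∂_k) / im(∂_{k+1}) we obtain:

  H_1: rank ker ∂_1 − rank ∂_2 = (12 − 5) − 6 = 1, and the invariant factors of ∂_2 are all 1, so H_1 = Z.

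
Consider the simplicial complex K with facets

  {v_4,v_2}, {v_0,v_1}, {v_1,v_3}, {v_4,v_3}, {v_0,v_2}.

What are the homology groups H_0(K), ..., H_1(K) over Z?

Take the total order v_0 < v_1 < v_2 < v_3 < v_4 on the vertex set. Then K (dimension 1) consists of the simplices:

  0-simplices (5): [v_0], [v_1], [v_2], [v_3], [v_4]
  1-simplices (5): [v_0,v_1], [v_0,v_2], [v_1,v_3], [v_2,v_4], [v_3,v_4]

giving chain groups C_0 ≅ Z^5, C_1 ≅ Z^5.

The boundary map ∂_1: C_1 → C_0 maps an edge to its endpoints' difference, ∂[p,q] = q − p. For instance
  ∂[v_0,v_2] = [v_2] − [v_0].
The resulting 5×5 matrix has rank 4, and its Smith normal form has invariant factors (1,1,1,1).

Now H_k = ker ∂_k / im ∂_{k+1}, so:

  H_0: rank C_0 − rank ∂_1 = 5 − 4 = 1, and the invariant factors of ∂_1 are all 1, so H_0 ≅ Z.
  H_1: rank ker ∂_1 − rank ∂_2 = (5 − 4) − 0 = 1, and there is no ∂_2, so H_1 ≅ Z.

(K is a triangulation of the circle S^1.)

H_0 ≅ Z,  H_1 ≅ Z.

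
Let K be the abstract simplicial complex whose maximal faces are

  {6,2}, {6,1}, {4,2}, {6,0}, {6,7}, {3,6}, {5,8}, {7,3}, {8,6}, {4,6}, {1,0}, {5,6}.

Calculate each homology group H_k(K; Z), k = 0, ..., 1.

Fix the vertex order 0 < 1 < 2 < 3 < 4 < 5 < 6 < 7 < 8 and write every simplex with vertices in increasing order. Then dim K = 1 and the simplices of K are:

  0-simplices (9): [0], [1], [2], [3], [4], [5], [6], [7], [8]
  1-simplices (12): [0,1], [0,6], [1,6], [2,4], [2,6], [3,6], [3,7], [4,6], [5,6], [5,8], [6,7], [6,8]

giving chain groups C_0 ≅ Z^9, C_1 ≅ Z^12.

∂_1: C_1 → C_0 maps an edge to its endpoints' difference, ∂[p,q] = q − p.
The resulting 9×12 matrix has rank 8, and its Smith normal form has invariant factors (1,1,1,1,1,1,1,1).

Computing H_k = (kernel of ∂_k) / (image of ∂_{k+1}):

  H_0: rank C_0 − rank ∂_1 = 9 − 8 = 1, and the invariant factors of ∂_1 are all 1, so H_0 ≅ Z.
  H_1: rank ker ∂_1 − rank ∂_2 = (12 − 8) − 0 = 4, and there is no ∂_2, so H_1 ≅ Z^4.

As a check, the Euler characteristic is 9 − 12 = -3, which agrees with 1 − 4 = -3.
(K is a triangulation of a wedge of 4 circles.)

H_0 ≅ Z,  H_1 ≅ Z^4.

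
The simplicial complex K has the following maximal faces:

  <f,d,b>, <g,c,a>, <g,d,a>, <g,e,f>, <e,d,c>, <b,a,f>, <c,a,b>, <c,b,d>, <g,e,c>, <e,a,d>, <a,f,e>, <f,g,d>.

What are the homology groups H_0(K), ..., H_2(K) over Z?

H_0 = Z,  H_1 = Z/2,  H_2 = 0.

We work with the vertex ordering a < b < c < d < e < f < g. The simplices of K, each written with vertices in increasing order, are:

  0-simplices (7): a, b, c, d, e, f, g
  1-simplices (18): ab, ac, ad, ae, af, ag, bc, bd, bf, cd, ce, cg, de, df, dg, ef, eg, fg
  2-simplices (12): abc, abf, acg, ade, adg, aef, bcd, bdf, cde, ceg, dfg, efg

giving chain groups C_0 ≅ Z^7, C_1 ≅ Z^18, C_2 ≅ Z^12.

The boundary map ∂_1: C_1 → C_0 is given by ∂[p,q] = [q] − [p].
This gives a 7×18 integer matrix of rank 6; reducing to Smith normal form yields diagonal entries (1,1,1,1,1,1).

The boundary map ∂_2: C_2 → C_1 sends each 2-simplex [p,q,r] to [q,r] − [p,r] + [p,q]. For instance
  ∂efg = fg − eg + ef,
  ∂ceg = eg − cg + ce.
The resulting 18×12 matrix has rank 12, and its Smith normal form has invariant factors (1,1,1,1,1,1,1,1,1,1,1,2).

Reading off H_k = ker ∂_k / im ∂_{k+1}:

  H_0: rank C_0 − rank ∂_1 = 7 − 6 = 1, and the invariant factors of ∂_1 are all 1, so H_0 ≅ Z.
  H_1: rank ker ∂_1 − rank ∂_2 = (18 − 6) − 12 = 0, and ∂_2 has invariant factor 2 > 1, so H_1 ≅ Z/2.
  H_2: rank ker ∂_2 − rank ∂_3 = (12 − 12) − 0 = 0, and there is no ∂_3, so H_2 ≅ 0.

As a check, the Euler characteristic is 7 − 18 + 12 = 1, which agrees with 1 − 0 + 0 = 1.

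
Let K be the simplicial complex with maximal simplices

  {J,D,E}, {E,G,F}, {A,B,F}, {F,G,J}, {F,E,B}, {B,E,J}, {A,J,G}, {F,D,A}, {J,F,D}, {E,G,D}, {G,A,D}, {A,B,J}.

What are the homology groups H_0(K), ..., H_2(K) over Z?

H_0 ≅ Z,  H_1 ≅ Z/2,  H_2 = 0.

Order the vertices as A < B < D < E < F < G < J. Listing each simplex with vertices in this order, K has dimension 2 with simplices:

  0-simplices (7): A, B, D, E, F, G, J
  1-simplices (18): AB, AD, AF, AG, AJ, BE, BF, BJ, DE, DF, DG, DJ, EF, EG, EJ, FG, FJ, GJ
  2-simplices (12): ABF, ABJ, ADF, ADG, AGJ, BEF, BEJ, DEG, DEJ, DFJ, EFG, FGJ

giving chain groups C_0 ≅ Z^7, C_1 ≅ Z^18, C_2 ≅ Z^12.

The boundary map ∂_1: C_1 → C_0 maps an edge to its endpoints' difference, ∂[p,q] = q − p. For instance
  ∂DF = F − D.
As a 7×18 matrix over Z this has rank 6, with invariant factors (1,1,1,1,1,1).

The boundary map ∂_2: C_2 → C_1 sends each 2-simplex [p,q,r] to [q,r] − [p,r] + [p,q]. For instance
  ∂DEJ = EJ − DJ + DE,
  ∂DFJ = FJ − DJ + DF.
The resulting 18×12 matrix has rank 12, and its Smith normal form has invariant factors (1,1,1,1,1,1,1,1,1,1,1,2).

Now H_k = ker ∂_k / im ∂_{k+1}, so:

  H_0: rank C_0 − rank ∂_1 = 7 − 6 = 1, and the invariant factors of ∂_1 are all 1, so H_0 = Z.
  H_1: rank ker ∂_1 − rank ∂_2 = (18 − 6) − 12 = 0, and ∂_2 has invariant factor 2 > 1, so H_1 = Z/2.
  H_2: rank ker ∂_2 − rank ∂_3 = (12 − 12) − 0 = 0, and there is no ∂_3, so H_2 = 0.

(K is a triangulation of the real projective plane RP^2.)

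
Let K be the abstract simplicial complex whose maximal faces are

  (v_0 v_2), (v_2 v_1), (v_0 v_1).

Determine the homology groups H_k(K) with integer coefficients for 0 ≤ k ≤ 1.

Fix the vertex order v_0 < v_1 < v_2 and write every simplex with vertices in increasing order. Then dim K = 1 and the simplices of K are:

  0-simplices (3): [v_0], [v_1], [v_2]
  1-simplices (3): [v_0,v_1], [v_0,v_2], [v_1,v_2]

Hence C_0 ≅ Z^3, C_1 ≅ Z^3.

The boundary map ∂_1: C_1 → C_0 sends each edge [p,q] (with p < q) to q − p. For instance
  ∂[v_0,v_1] = [v_1] − [v_0].
The resulting 3×3 matrix has rank 2, and its Smith normal form has invariant factors (1,1).

Reading off H_k = ker ∂_k / im ∂_{k+1}:

  H_0: rank C_0 − rank ∂_1 = 3 − 2 = 1, and the invariant factors of ∂_1 are all 1, so H_0 = Z.
  H_1: rank ker ∂_1 − rank ∂_2 = (3 − 2) − 0 = 1, and there is no ∂_2, so H_1 = Z.

As a check, the Euler characteristic is 3 − 3 = 0, which agrees with 1 − 1 = 0.

H_0 = Z,  H_1 = Z.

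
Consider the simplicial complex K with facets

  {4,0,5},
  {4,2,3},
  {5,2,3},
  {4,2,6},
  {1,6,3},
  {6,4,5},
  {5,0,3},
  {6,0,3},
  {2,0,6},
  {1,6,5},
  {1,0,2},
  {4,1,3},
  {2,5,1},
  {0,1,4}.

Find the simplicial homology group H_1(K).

H_1 ≅ Z^2.

K has 7 vertices, 21 edges, 14 triangles.
rank ∂_1 = 6, rank ∂_2 = 13 ⇒ b_1 = 21 − 6 − 13 = 2; all invariant factors of ∂_2 are 1 so no torsion. So H_1 = Z^2.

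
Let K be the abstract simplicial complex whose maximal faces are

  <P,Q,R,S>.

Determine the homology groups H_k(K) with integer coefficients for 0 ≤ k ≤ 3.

Fix the vertex order P < Q < R < S and write every simplex with vertices in increasing order. Then dim K = 3 and the simplices of K are:

  0-simplices (4): P, Q, R, S
  1-simplices (6): PQ, PR, PS, QR, QS, RS
  2-simplices (4): PQR, PQS, PRS, QRS
  3-simplices (1): PQRS

Hence C_0 ≅ Z^4, C_1 ≅ Z^6, C_2 ≅ Z^4, C_3 ≅ Z^1.

Boundary ∂_1: C_1 → C_0 is given by ∂[p,q] = [q] − [p]. For instance
  ∂QR = R − Q.
As a 4×6 matrix over Z this has rank 3, with invariant factors (1,1,1).

Boundary ∂_2: C_2 → C_1 maps a triangle to the signed sum of its edges. For instance
  ∂PRS = RS − PS + PR,
  ∂QRS = RS − QS + QR.
The 6×4 boundary matrix has rank 3 and Smith normal form diag(1,1,1).

The boundary map ∂_3: C_3 → C_2 sends each 3-simplex σ to the alternating sum Σ_i (−1)^i (σ with its i-th vertex removed). For instance
  ∂PQRS = QRS − PRS + PQS − PQR.
The 4×1 boundary matrix has rank 1 and Smith normal form diag(1).

Computing H_k = (kernel of ∂_k) / (image of ∂_{k+1}):

  H_0: rank C_0 − rank ∂_1 = 4 − 3 = 1, and the invariant factors of ∂_1 are all 1, so H_0 = Z.
  H_1: rank ker ∂_1 − rank ∂_2 = (6 − 3) − 3 = 0, and the invariant factors of ∂_2 are all 1, so H_1 = 0.
  H_2: rank ker ∂_2 − rank ∂_3 = (4 − 3) − 1 = 0, and the invariant factors of ∂_3 are all 1, so H_2 = 0.
  H_3: rank ker ∂_3 − rank ∂_4 = (1 − 1) − 0 = 0, and there is no ∂_4, so H_3 = 0.

H_0 = Z,  H_1 = 0,  H_2 = 0,  H_3 = 0.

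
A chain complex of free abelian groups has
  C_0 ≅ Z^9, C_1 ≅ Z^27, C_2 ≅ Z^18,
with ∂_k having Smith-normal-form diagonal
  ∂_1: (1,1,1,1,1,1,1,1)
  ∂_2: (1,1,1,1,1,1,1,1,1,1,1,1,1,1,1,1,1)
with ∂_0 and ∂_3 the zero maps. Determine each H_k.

H_0: b_0 = 9 − 0 − 8 = 1; torsion from ∂_1 factors > 1: none. So H_0 ≅ Z.
H_1: b_1 = 27 − 8 − 17 = 2; torsion from ∂_2 factors > 1: none. So H_1 ≅ Z^2.
H_2: b_2 = 18 − 17 − 0 = 1; torsion from ∂_3 factors > 1: none. So H_2 ≅ Z.

H_0 ≅ Z,  H_1 ≅ Z^2,  H_2 ≅ Z.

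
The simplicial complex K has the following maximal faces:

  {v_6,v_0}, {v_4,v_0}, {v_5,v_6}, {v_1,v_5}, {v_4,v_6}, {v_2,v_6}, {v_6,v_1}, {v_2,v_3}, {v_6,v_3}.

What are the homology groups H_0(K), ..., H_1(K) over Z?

Take the total order v_0 < v_1 < v_2 < v_3 < v_4 < v_5 < v_6 on the vertex set. Then K (dimension 1) consists of the simplices:

  0-simplices (7): [v_0], [v_1], [v_2], [v_3], [v_4], [v_5], [v_6]
  1-simplices (9): [v_0,v_4], [v_0,v_6], [v_1,v_5], [v_1,v_6], [v_2,v_3], [v_2,v_6], [v_3,v_6], [v_4,v_6], [v_5,v_6]

giving chain groups C_0 ≅ Z^7, C_1 ≅ Z^9.

The boundary map ∂_1: C_1 → C_0 sends each edge [p,q] (with p < q) to q − p.
As a 7×9 matrix over Z this has rank 6, with invariant factors (1,1,1,1,1,1).

Now H_k = ker ∂_k / im ∂_{k+1}, so:

  H_0: rank C_0 − rank ∂_1 = 7 − 6 = 1, and the invariant factors of ∂_1 are all 1, so H_0 = Z.
  H_1: rank ker ∂_1 − rank ∂_2 = (9 − 6) − 0 = 3, and there is no ∂_2, so H_1 = Z^3.

H_0 ≅ Z,  H_1 ≅ Z^3.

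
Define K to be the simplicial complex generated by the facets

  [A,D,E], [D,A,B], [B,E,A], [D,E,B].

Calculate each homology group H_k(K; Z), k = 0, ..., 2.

H_0 = Z,  H_1 = 0,  H_2 = Z.

K has 4 vertices, 6 edges, 4 triangles.
rank ∂_0 = 0, rank ∂_1 = 3 ⇒ b_0 = 4 − 0 − 3 = 1; all invariant factors of ∂_1 are 1 so no torsion. So H_0 = Z.
rank ∂_1 = 3, rank ∂_2 = 3 ⇒ b_1 = 6 − 3 − 3 = 0; all invariant factors of ∂_2 are 1 so no torsion. So H_1 = 0.
rank ∂_2 = 3, rank ∂_3 = 0 ⇒ b_2 = 4 − 3 − 0 = 1. So H_2 = Z.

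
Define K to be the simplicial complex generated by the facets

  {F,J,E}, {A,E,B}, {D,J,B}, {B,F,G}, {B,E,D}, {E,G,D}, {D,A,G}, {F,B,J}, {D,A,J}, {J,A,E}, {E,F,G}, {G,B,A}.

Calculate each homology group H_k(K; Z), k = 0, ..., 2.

Fix the vertex order A < B < D < E < F < G < J and write every simplex with vertices in increasing order. Then dim K = 2 and the simplices of K are:

  0-simplices (7): A, B, D, E, F, G, J
  1-simplices (18): AB, AD, AE, AG, AJ, BD, BE, BF, BG, BJ, DE, DG, DJ, EF, EG, EJ, FG, FJ
  2-simplices (12): ABE, ABG, ADG, ADJ, AEJ, BDE, BDJ, BFG, BFJ, DEG, EFG, EFJ

giving chain groups C_0 ≅ Z^7, C_1 ≅ Z^18, C_2 ≅ Z^12.

The boundary map ∂_1: C_1 → C_0 maps an edge to its endpoints' difference, ∂[p,q] = q − p. For instance
  ∂FG = G − F.
As a 7×18 matrix over Z this has rank 6, with invariant factors (1,1,1,1,1,1).

The boundary map ∂_2: C_2 → C_1 maps a triangle to the signed sum of its edges. For instance
  ∂BFJ = FJ − BJ + BF,
  ∂EFG = FG − EG + EF.
The 18×12 boundary matrix has rank 12 and Smith normal form diag(1,1,1,1,1,1,1,1,1,1,1,2).

From H_k ≅ ker(∂_k) / im(∂_{k+1}) we obtain:

  H_0: rank C_0 − rank ∂_1 = 7 − 6 = 1, and the invariant factors of ∂_1 are all 1, so H_0 ≅ Z.
  H_1: rank ker ∂_1 − rank ∂_2 = (18 − 6) − 12 = 0, and ∂_2 has invariant factor 2 > 1, so H_1 ≅ Z/2.
  H_2: rank ker ∂_2 − rank ∂_3 = (12 − 12) − 0 = 0, and there is no ∂_3, so H_2 ≅ 0.

(K is a triangulation of the real projective plane RP^2.)

H_0 ≅ Z,  H_1 ≅ Z/2,  H_2 = 0.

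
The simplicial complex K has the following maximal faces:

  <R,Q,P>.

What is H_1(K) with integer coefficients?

Fix the vertex order P < Q < R and write every simplex with vertices in increasing order. Then dim K = 2 and the simplices of K are:

  0-simplices (3): P, Q, R
  1-simplices (3): PQ, PR, QR
  2-simplices (1): PQR

so the chain groups are C_0 ≅ Z^3, C_1 ≅ Z^3, C_2 ≅ Z^1.

The boundary map ∂_1: C_1 → C_0 is given by ∂[p,q] = [q] − [p]. For instance
  ∂PR = R − P.
This gives a 3×3 integer matrix of rank 2; reducing to Smith normal form yields diagonal entries (1,1).

The boundary map ∂_2: C_2 → C_1 acts by ∂[p,q,r] = [q,r] − [p,r] + [p,q]. For instance
  ∂PQR = QR − PR + PQ.
The 3×1 boundary matrix has rank 1 and Smith normal form diag(1).

From H_k ≅ ker(∂_k) / im(∂_{k+1}) we obtain:

  H_1: rank ker ∂_1 − rank ∂_2 = (3 − 2) − 1 = 0, and the invariant factors of ∂_2 are all 1, so H_1 ≅ 0.

H_1 ≅ 0.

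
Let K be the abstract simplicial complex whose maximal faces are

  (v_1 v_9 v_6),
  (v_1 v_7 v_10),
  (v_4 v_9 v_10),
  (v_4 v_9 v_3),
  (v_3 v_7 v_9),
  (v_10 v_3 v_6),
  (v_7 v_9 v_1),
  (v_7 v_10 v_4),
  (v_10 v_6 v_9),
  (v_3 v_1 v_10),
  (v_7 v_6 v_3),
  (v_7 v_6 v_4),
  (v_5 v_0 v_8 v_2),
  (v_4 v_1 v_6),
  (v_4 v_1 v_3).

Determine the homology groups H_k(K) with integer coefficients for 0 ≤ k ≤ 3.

We work with the vertex ordering v_0 < v_1 < v_2 < v_3 < v_4 < v_5 < v_6 < v_7 < v_8 < v_9 < v_10. The simplices of K, each written with vertices in increasing order, are:

  0-simplices (11): [v_0], [v_1], [v_2], [v_3], [v_4], [v_5], [v_6], [v_7], [v_8], [v_9], [v_10]
  1-simplices (27): (27 of them)
  2-simplices (18): (18 of them)
  3-simplices (1): [v_0,v_2,v_5,v_8]

Hence C_0 ≅ Z^11, C_1 ≅ Z^27, C_2 ≅ Z^18, C_3 ≅ Z^1.

Boundary ∂_1: C_1 → C_0 maps an edge to its endpoints' difference, ∂[p,q] = q − p. For instance
  ∂[v_3,v_10] = [v_10] − [v_3].
The 11×27 boundary matrix has rank 9 and Smith normal form diag(1,1,1,1,1,1,1,1,1).

∂_2: C_2 → C_1 maps a triangle to the signed sum of its edges. For instance
  ∂[v_6,v_9,v_10] = [v_9,v_10] − [v_6,v_10] + [v_6,v_9],
  ∂[v_0,v_5,v_8] = [v_5,v_8] − [v_0,v_8] + [v_0,v_5].
This gives a 27×18 integer matrix of rank 16; reducing to Smith normal form yields diagonal entries (1,1,1,1,1,1,1,1,1,1,1,1,1,1,1,1).

The boundary map ∂_3: C_3 → C_2 sends each 3-simplex σ to the alternating sum Σ_i (−1)^i (σ with its i-th vertex removed). For instance
  ∂[v_0,v_2,v_5,v_8] = [v_2,v_5,v_8] − [v_0,v_5,v_8] + [v_0,v_2,v_8] − [v_0,v_2,v_5].
As a 18×1 matrix over Z this has rank 1, with invariant factors (1).

Reading off H_k = ker ∂_k / im ∂_{k+1}:

  H_0: rank C_0 − rank ∂_1 = 11 − 9 = 2, and the invariant factors of ∂_1 are all 1, so H_0 ≅ Z^2.
  H_1: rank ker ∂_1 − rank ∂_2 = (27 − 9) − 16 = 2, and the invariant factors of ∂_2 are all 1, so H_1 ≅ Z^2.
  H_2: rank ker ∂_2 − rank ∂_3 = (18 − 16) − 1 = 1, and the invariant factors of ∂_3 are all 1, so H_2 ≅ Z.
  H_3: rank ker ∂_3 − rank ∂_4 = (1 − 1) − 0 = 0, and there is no ∂_4, so H_3 ≅ 0.

H_0 = Z^2,  H_1 = Z^2,  H_2 = Z,  H_3 = 0.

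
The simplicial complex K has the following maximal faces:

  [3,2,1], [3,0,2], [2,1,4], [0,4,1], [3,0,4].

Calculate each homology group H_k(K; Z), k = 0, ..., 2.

H_0 = Z,  H_1 = Z,  H_2 = 0.

Fix the vertex order 0 < 1 < 2 < 3 < 4 and write every simplex with vertices in increasing order. Then dim K = 2 and the simplices of K are:

  0-simplices (5): [0], [1], [2], [3], [4]
  1-simplices (10): [0,1], [0,2], [0,3], [0,4], [1,2], [1,3], [1,4], [2,3], [2,4], [3,4]
  2-simplices (5): [0,1,4], [0,2,3], [0,3,4], [1,2,3], [1,2,4]

giving chain groups C_0 ≅ Z^5, C_1 ≅ Z^10, C_2 ≅ Z^5.

The boundary map ∂_1: C_1 → C_0 maps an edge to its endpoints' difference, ∂[p,q] = q − p.
The resulting 5×10 matrix has rank 4, and its Smith normal form has invariant factors (1,1,1,1).

The boundary map ∂_2: C_2 → C_1 sends each 2-simplex [p,q,r] to [q,r] − [p,r] + [p,q]. For instance
  ∂[0,1,4] = [1,4] − [0,4] + [0,1],
  ∂[0,3,4] = [3,4] − [0,4] + [0,3].
The resulting 10×5 matrix has rank 5, and its Smith normal form has invariant factors (1,1,1,1,1).

Reading off H_k = ker ∂_k / im ∂_{k+1}:

  H_0: rank C_0 − rank ∂_1 = 5 − 4 = 1, and the invariant factors of ∂_1 are all 1, so H_0 ≅ Z.
  H_1: rank ker ∂_1 − rank ∂_2 = (10 − 4) − 5 = 1, and the invariant factors of ∂_2 are all 1, so H_1 ≅ Z.
  H_2: rank ker ∂_2 − rank ∂_3 = (5 − 5) − 0 = 0, and there is no ∂_3, so H_2 ≅ 0.

As a check, the Euler characteristic is 5 − 10 + 5 = 0, which agrees with 1 − 1 + 0 = 0.
(K is a triangulation of the Möbius band.)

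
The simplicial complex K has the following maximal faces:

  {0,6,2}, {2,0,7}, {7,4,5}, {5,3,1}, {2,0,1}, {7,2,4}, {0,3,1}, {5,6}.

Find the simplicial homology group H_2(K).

Order the vertices as 0 < 1 < 2 < 3 < 4 < 5 < 6 < 7. Listing each simplex with vertices in this order, K has dimension 2 with simplices:

  0-simplices (8): [0], [1], [2], [3], [4], [5], [6], [7]
  1-simplices (16): [0,1], [0,2], [0,3], [0,6], [0,7], [1,2], [1,3], [1,5], [2,4], [2,6], [2,7], [3,5], [4,5], [4,7], [5,6], [5,7]
  2-simplices (7): [0,1,2], [0,1,3], [0,2,6], [0,2,7], [1,3,5], [2,4,7], [4,5,7]

so the chain groups are C_0 ≅ Z^8, C_1 ≅ Z^16, C_2 ≅ Z^7.

The boundary map ∂_1: C_1 → C_0 is given by ∂[p,q] = [q] − [p].
The 8×16 boundary matrix has rank 7 and Smith normal form diag(1,1,1,1,1,1,1).

Boundary ∂_2: C_2 → C_1 sends each 2-simplex [p,q,r] to [q,r] − [p,r] + [p,q]. For instance
  ∂[0,2,7] = [2,7] − [0,7] + [0,2],
  ∂[0,1,2] = [1,2] − [0,2] + [0,1].
As a 16×7 matrix over Z this has rank 7, with invariant factors (1,1,1,1,1,1,1).

From H_k ≅ ker(∂_k) / im(∂_{k+1}) we obtain:

  H_2: rank ker ∂_2 − rank ∂_3 = (7 − 7) − 0 = 0, and there is no ∂_3, so H_2 = 0.

H_2 = 0.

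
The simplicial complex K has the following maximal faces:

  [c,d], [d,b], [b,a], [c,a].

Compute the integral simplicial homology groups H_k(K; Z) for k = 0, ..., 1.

H_0 ≅ Z,  H_1 ≅ Z.

We work with the vertex ordering a < b < c < d. The simplices of K, each written with vertices in increasing order, are:

  0-simplices (4): a, b, c, d
  1-simplices (4): ab, ac, bd, cd

so the chain groups are C_0 ≅ Z^4, C_1 ≅ Z^4.

Boundary ∂_1: C_1 → C_0 sends each edge [p,q] (with p < q) to q − p. For instance
  ∂ab = b − a.
The resulting 4×4 matrix has rank 3, and its Smith normal form has invariant factors (1,1,1).

Computing H_k = (kernel of ∂_k) / (image of ∂_{k+1}):

  H_0: rank C_0 − rank ∂_1 = 4 − 3 = 1, and the invariant factors of ∂_1 are all 1, so H_0 = Z.
  H_1: rank ker ∂_1 − rank ∂_2 = (4 − 3) − 0 = 1, and there is no ∂_2, so H_1 = Z.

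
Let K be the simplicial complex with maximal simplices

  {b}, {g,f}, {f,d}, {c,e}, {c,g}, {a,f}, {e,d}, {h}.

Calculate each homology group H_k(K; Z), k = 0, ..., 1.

Fix the vertex order a < b < c < d < e < f < g < h and write every simplex with vertices in increasing order. Then dim K = 1 and the simplices of K are:

  0-simplices (8): a, b, c, d, e, f, g, h
  1-simplices (6): af, ce, cg, de, df, fg

so the chain groups are C_0 ≅ Z^8, C_1 ≅ Z^6.

Boundary ∂_1: C_1 → C_0 sends each edge [p,q] (with p < q) to q − p. For instance
  ∂cg = g − c.
The resulting 8×6 matrix has rank 5, and its Smith normal form has invariant factors (1,1,1,1,1).

Now H_k = ker ∂_k / im ∂_{k+1}, so:

  H_0: rank C_0 − rank ∂_1 = 8 − 5 = 3, and the invariant factors of ∂_1 are all 1, so H_0 = Z^3.
  H_1: rank ker ∂_1 − rank ∂_2 = (6 − 5) − 0 = 1, and there is no ∂_2, so H_1 = Z.

H_0 = Z^3,  H_1 = Z.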